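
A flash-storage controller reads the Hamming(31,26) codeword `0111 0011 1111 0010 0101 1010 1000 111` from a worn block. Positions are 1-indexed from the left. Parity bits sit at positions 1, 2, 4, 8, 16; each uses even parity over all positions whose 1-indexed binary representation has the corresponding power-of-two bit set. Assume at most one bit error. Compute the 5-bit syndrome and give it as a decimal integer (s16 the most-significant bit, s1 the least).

s1: b1⊕b3⊕b5⊕b7⊕b9⊕b11⊕b13⊕b15⊕b17⊕b19⊕b21⊕b23⊕b25⊕b27⊕b29⊕b31 = 0⊕1⊕0⊕1⊕1⊕1⊕0⊕1⊕0⊕0⊕1⊕1⊕1⊕0⊕1⊕1 = 0
s2: b2⊕b3⊕b6⊕b7⊕b10⊕b11⊕b14⊕b15⊕b18⊕b19⊕b22⊕b23⊕b26⊕b27⊕b30⊕b31 = 1⊕1⊕0⊕1⊕1⊕1⊕0⊕1⊕1⊕0⊕0⊕1⊕0⊕0⊕1⊕1 = 0
s4: b4⊕b5⊕b6⊕b7⊕b12⊕b13⊕b14⊕b15⊕b20⊕b21⊕b22⊕b23⊕b28⊕b29⊕b30⊕b31 = 1⊕0⊕0⊕1⊕1⊕0⊕0⊕1⊕1⊕1⊕0⊕1⊕0⊕1⊕1⊕1 = 0
s8: b8⊕b9⊕b10⊕b11⊕b12⊕b13⊕b14⊕b15⊕b24⊕b25⊕b26⊕b27⊕b28⊕b29⊕b30⊕b31 = 1⊕1⊕1⊕1⊕1⊕0⊕0⊕1⊕0⊕1⊕0⊕0⊕0⊕1⊕1⊕1 = 0
s16: b16⊕b17⊕b18⊕b19⊕b20⊕b21⊕b22⊕b23⊕b24⊕b25⊕b26⊕b27⊕b28⊕b29⊕b30⊕b31 = 0⊕0⊕1⊕0⊕1⊕1⊕0⊕1⊕0⊕1⊕0⊕0⊕0⊕1⊕1⊕1 = 0
Syndrome (s16...s1) = 00000 → position 0 (no error).

0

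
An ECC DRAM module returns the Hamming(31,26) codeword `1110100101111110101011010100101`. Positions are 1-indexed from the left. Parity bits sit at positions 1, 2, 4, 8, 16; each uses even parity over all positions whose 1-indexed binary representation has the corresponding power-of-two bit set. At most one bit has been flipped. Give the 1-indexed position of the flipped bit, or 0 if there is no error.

13

s1: b1⊕b3⊕b5⊕b7⊕b9⊕b11⊕b13⊕b15⊕b17⊕b19⊕b21⊕b23⊕b25⊕b27⊕b29⊕b31 = 1⊕1⊕1⊕0⊕0⊕1⊕1⊕1⊕1⊕1⊕1⊕0⊕0⊕0⊕1⊕1 = 1
s2: b2⊕b3⊕b6⊕b7⊕b10⊕b11⊕b14⊕b15⊕b18⊕b19⊕b22⊕b23⊕b26⊕b27⊕b30⊕b31 = 1⊕1⊕0⊕0⊕1⊕1⊕1⊕1⊕0⊕1⊕1⊕0⊕1⊕0⊕0⊕1 = 0
s4: b4⊕b5⊕b6⊕b7⊕b12⊕b13⊕b14⊕b15⊕b20⊕b21⊕b22⊕b23⊕b28⊕b29⊕b30⊕b31 = 0⊕1⊕0⊕0⊕1⊕1⊕1⊕1⊕0⊕1⊕1⊕0⊕0⊕1⊕0⊕1 = 1
s8: b8⊕b9⊕b10⊕b11⊕b12⊕b13⊕b14⊕b15⊕b24⊕b25⊕b26⊕b27⊕b28⊕b29⊕b30⊕b31 = 1⊕0⊕1⊕1⊕1⊕1⊕1⊕1⊕1⊕0⊕1⊕0⊕0⊕1⊕0⊕1 = 1
s16: b16⊕b17⊕b18⊕b19⊕b20⊕b21⊕b22⊕b23⊕b24⊕b25⊕b26⊕b27⊕b28⊕b29⊕b30⊕b31 = 0⊕1⊕0⊕1⊕0⊕1⊕1⊕0⊕1⊕0⊕1⊕0⊕0⊕1⊕0⊕1 = 0
Syndrome (s16...s1) = 01101 → position 13.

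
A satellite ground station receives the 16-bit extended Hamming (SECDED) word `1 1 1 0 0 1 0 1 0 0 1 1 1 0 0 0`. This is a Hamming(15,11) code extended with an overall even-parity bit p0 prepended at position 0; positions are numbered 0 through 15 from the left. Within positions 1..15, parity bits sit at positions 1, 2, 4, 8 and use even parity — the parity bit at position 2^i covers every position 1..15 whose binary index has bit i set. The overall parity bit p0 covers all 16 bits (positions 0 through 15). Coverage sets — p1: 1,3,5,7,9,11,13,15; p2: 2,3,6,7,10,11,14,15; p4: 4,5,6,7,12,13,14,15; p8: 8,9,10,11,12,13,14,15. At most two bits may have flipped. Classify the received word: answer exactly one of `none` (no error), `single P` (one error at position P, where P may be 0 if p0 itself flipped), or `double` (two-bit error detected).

double

s1: b1⊕b3⊕b5⊕b7⊕b9⊕b11⊕b13⊕b15 = 1⊕0⊕1⊕1⊕0⊕1⊕0⊕0 = 0
s2: b2⊕b3⊕b6⊕b7⊕b10⊕b11⊕b14⊕b15 = 1⊕0⊕0⊕1⊕1⊕1⊕0⊕0 = 0
s4: b4⊕b5⊕b6⊕b7⊕b12⊕b13⊕b14⊕b15 = 0⊕1⊕0⊕1⊕1⊕0⊕0⊕0 = 1
s8: b8⊕b9⊕b10⊕b11⊕b12⊕b13⊕b14⊕b15 = 0⊕0⊕1⊕1⊕1⊕0⊕0⊕0 = 1
Syndrome (s8...s1) = 1100 → position 12.
Overall parity (XOR of all 16 bits, including p0): 1⊕1⊕1⊕0⊕0⊕1⊕0⊕1⊕0⊕0⊕1⊕1⊕1⊕0⊕0⊕0 = 0
Overall=0, syndrome position=12 → double-bit error detected (uncorrectable).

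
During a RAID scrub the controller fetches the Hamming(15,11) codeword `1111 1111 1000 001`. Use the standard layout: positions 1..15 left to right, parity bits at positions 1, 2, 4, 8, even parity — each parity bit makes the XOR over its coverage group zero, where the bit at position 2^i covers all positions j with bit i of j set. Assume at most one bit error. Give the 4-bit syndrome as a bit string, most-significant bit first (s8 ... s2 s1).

1110

s1: b1⊕b3⊕b5⊕b7⊕b9⊕b11⊕b13⊕b15 = 1⊕1⊕1⊕1⊕1⊕0⊕0⊕1 = 0
s2: b2⊕b3⊕b6⊕b7⊕b10⊕b11⊕b14⊕b15 = 1⊕1⊕1⊕1⊕0⊕0⊕0⊕1 = 1
s4: b4⊕b5⊕b6⊕b7⊕b12⊕b13⊕b14⊕b15 = 1⊕1⊕1⊕1⊕0⊕0⊕0⊕1 = 1
s8: b8⊕b9⊕b10⊕b11⊕b12⊕b13⊕b14⊕b15 = 1⊕1⊕0⊕0⊕0⊕0⊕0⊕1 = 1
Syndrome (s8...s1) = 1110 → position 14.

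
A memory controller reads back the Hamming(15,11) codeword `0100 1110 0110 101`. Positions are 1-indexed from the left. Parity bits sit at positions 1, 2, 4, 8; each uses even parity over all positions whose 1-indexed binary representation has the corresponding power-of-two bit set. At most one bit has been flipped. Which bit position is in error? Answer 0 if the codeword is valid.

s1: b1⊕b3⊕b5⊕b7⊕b9⊕b11⊕b13⊕b15 = 0⊕0⊕1⊕1⊕0⊕1⊕1⊕1 = 1
s2: b2⊕b3⊕b6⊕b7⊕b10⊕b11⊕b14⊕b15 = 1⊕0⊕1⊕1⊕1⊕1⊕0⊕1 = 0
s4: b4⊕b5⊕b6⊕b7⊕b12⊕b13⊕b14⊕b15 = 0⊕1⊕1⊕1⊕0⊕1⊕0⊕1 = 1
s8: b8⊕b9⊕b10⊕b11⊕b12⊕b13⊕b14⊕b15 = 0⊕0⊕1⊕1⊕0⊕1⊕0⊕1 = 0
Syndrome (s8...s1) = 0101 → position 5.

5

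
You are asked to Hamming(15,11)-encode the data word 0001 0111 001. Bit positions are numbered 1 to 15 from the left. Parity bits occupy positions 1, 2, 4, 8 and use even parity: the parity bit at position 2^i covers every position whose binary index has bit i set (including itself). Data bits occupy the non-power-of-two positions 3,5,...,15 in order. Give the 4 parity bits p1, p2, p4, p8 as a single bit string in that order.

Place data bits at non-power-of-two positions: b3=0, b5=0, b6=0, b7=1, b9=0, b10=1, b11=1, b12=1, b13=0, b14=0, b15=1.
p1 = XOR of data positions {3,5,7,9,11,13,15} = 0⊕0⊕1⊕0⊕1⊕0⊕1 = 1
p2 = XOR of data positions {3,6,7,10,11,14,15} = 0⊕0⊕1⊕1⊕1⊕0⊕1 = 0
p4 = XOR of data positions {5,6,7,12,13,14,15} = 0⊕0⊕1⊕1⊕0⊕0⊕1 = 1
p8 = XOR of data positions {9,10,11,12,13,14,15} = 0⊕1⊕1⊕1⊕0⊕0⊕1 = 0
Parity bits p1,p2,p4,p8 = 1010

1010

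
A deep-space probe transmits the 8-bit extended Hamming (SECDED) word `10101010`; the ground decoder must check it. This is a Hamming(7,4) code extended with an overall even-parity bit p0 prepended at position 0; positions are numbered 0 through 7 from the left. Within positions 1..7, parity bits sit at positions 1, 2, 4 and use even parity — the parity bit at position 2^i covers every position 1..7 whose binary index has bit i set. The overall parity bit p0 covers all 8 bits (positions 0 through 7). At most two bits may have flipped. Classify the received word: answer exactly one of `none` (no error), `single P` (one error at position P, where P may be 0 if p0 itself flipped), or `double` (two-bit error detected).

s1: b1⊕b3⊕b5⊕b7 = 0⊕0⊕0⊕0 = 0
s2: b2⊕b3⊕b6⊕b7 = 1⊕0⊕1⊕0 = 0
s4: b4⊕b5⊕b6⊕b7 = 1⊕0⊕1⊕0 = 0
Syndrome (s4...s1) = 000 → position 0 (no error).
Overall parity (XOR of all 8 bits, including p0): 1⊕0⊕1⊕0⊕1⊕0⊕1⊕0 = 0
Overall=0, syndrome position=0 → no error.

none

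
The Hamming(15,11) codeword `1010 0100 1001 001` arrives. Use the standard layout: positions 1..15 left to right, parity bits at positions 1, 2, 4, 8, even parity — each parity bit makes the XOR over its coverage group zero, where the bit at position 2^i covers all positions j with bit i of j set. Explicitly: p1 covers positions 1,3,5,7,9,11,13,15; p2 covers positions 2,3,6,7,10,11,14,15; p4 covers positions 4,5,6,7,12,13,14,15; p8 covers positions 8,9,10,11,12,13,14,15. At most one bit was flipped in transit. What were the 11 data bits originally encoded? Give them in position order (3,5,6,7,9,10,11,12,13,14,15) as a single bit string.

10101001011

s1: b1⊕b3⊕b5⊕b7⊕b9⊕b11⊕b13⊕b15 = 1⊕1⊕0⊕0⊕1⊕0⊕0⊕1 = 0
s2: b2⊕b3⊕b6⊕b7⊕b10⊕b11⊕b14⊕b15 = 0⊕1⊕1⊕0⊕0⊕0⊕0⊕1 = 1
s4: b4⊕b5⊕b6⊕b7⊕b12⊕b13⊕b14⊕b15 = 0⊕0⊕1⊕0⊕1⊕0⊕0⊕1 = 1
s8: b8⊕b9⊕b10⊕b11⊕b12⊕b13⊕b14⊕b15 = 0⊕1⊕0⊕0⊕1⊕0⊕0⊕1 = 1
Syndrome (s8...s1) = 1110 → position 14.
Flip bit 14: corrected codeword = 101001001001011
Data bits at positions 3,5,6,7,9,10,11,12,13,14,15: 10101001011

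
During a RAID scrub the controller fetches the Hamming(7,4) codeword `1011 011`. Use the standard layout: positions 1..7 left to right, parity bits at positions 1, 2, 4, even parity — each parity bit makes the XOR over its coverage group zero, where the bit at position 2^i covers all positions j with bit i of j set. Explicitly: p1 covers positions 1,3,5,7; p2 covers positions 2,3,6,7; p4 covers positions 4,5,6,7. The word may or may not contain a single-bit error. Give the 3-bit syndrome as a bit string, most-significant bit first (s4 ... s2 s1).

s1: b1⊕b3⊕b5⊕b7 = 1⊕1⊕0⊕1 = 1
s2: b2⊕b3⊕b6⊕b7 = 0⊕1⊕1⊕1 = 1
s4: b4⊕b5⊕b6⊕b7 = 1⊕0⊕1⊕1 = 1
Syndrome (s4...s1) = 111 → position 7.

111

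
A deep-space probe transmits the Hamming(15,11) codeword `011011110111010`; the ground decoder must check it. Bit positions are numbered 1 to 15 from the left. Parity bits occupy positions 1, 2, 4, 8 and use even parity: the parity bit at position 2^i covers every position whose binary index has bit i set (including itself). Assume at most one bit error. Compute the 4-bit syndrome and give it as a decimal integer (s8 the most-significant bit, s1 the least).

14

s1: b1⊕b3⊕b5⊕b7⊕b9⊕b11⊕b13⊕b15 = 0⊕1⊕1⊕1⊕0⊕1⊕0⊕0 = 0
s2: b2⊕b3⊕b6⊕b7⊕b10⊕b11⊕b14⊕b15 = 1⊕1⊕1⊕1⊕1⊕1⊕1⊕0 = 1
s4: b4⊕b5⊕b6⊕b7⊕b12⊕b13⊕b14⊕b15 = 0⊕1⊕1⊕1⊕1⊕0⊕1⊕0 = 1
s8: b8⊕b9⊕b10⊕b11⊕b12⊕b13⊕b14⊕b15 = 1⊕0⊕1⊕1⊕1⊕0⊕1⊕0 = 1
Syndrome (s8...s1) = 1110 → position 14.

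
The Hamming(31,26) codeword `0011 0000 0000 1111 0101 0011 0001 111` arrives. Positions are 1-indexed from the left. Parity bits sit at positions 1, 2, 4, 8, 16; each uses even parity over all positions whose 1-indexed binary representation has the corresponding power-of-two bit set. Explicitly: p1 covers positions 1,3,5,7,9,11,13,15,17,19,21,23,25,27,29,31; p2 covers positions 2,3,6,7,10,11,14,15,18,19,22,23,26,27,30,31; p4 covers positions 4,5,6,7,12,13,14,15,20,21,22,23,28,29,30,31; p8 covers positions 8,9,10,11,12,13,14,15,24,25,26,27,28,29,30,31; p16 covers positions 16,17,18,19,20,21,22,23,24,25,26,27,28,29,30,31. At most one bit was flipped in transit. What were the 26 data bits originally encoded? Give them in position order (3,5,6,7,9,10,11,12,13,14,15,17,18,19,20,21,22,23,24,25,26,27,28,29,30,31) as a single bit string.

s1: b1⊕b3⊕b5⊕b7⊕b9⊕b11⊕b13⊕b15⊕b17⊕b19⊕b21⊕b23⊕b25⊕b27⊕b29⊕b31 = 0⊕1⊕0⊕0⊕0⊕0⊕1⊕1⊕0⊕0⊕0⊕1⊕0⊕0⊕1⊕1 = 0
s2: b2⊕b3⊕b6⊕b7⊕b10⊕b11⊕b14⊕b15⊕b18⊕b19⊕b22⊕b23⊕b26⊕b27⊕b30⊕b31 = 0⊕1⊕0⊕0⊕0⊕0⊕1⊕1⊕1⊕0⊕0⊕1⊕0⊕0⊕1⊕1 = 1
s4: b4⊕b5⊕b6⊕b7⊕b12⊕b13⊕b14⊕b15⊕b20⊕b21⊕b22⊕b23⊕b28⊕b29⊕b30⊕b31 = 1⊕0⊕0⊕0⊕0⊕1⊕1⊕1⊕1⊕0⊕0⊕1⊕1⊕1⊕1⊕1 = 0
s8: b8⊕b9⊕b10⊕b11⊕b12⊕b13⊕b14⊕b15⊕b24⊕b25⊕b26⊕b27⊕b28⊕b29⊕b30⊕b31 = 0⊕0⊕0⊕0⊕0⊕1⊕1⊕1⊕1⊕0⊕0⊕0⊕1⊕1⊕1⊕1 = 0
s16: b16⊕b17⊕b18⊕b19⊕b20⊕b21⊕b22⊕b23⊕b24⊕b25⊕b26⊕b27⊕b28⊕b29⊕b30⊕b31 = 1⊕0⊕1⊕0⊕1⊕0⊕0⊕1⊕1⊕0⊕0⊕0⊕1⊕1⊕1⊕1 = 1
Syndrome (s16...s1) = 10010 → position 18.
Flip bit 18: corrected codeword = 0011000000001111000100110001111
Data bits at positions 3,5,6,7,9,10,11,12,13,14,15,17,18,19,20,21,22,23,24,25,26,27,28,29,30,31: 10000000111000100110001111

10000000111000100110001111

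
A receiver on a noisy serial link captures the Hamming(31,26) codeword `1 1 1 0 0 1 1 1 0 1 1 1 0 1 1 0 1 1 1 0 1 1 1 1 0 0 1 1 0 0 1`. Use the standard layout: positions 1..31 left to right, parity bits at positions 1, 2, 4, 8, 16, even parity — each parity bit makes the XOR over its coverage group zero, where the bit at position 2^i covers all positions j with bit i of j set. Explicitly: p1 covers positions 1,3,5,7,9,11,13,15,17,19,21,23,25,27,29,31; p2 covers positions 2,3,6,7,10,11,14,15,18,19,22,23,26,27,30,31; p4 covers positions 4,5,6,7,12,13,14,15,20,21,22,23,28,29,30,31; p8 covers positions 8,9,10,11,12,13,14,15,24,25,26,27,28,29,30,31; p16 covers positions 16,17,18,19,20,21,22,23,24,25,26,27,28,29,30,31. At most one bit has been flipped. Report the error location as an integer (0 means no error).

s1: b1⊕b3⊕b5⊕b7⊕b9⊕b11⊕b13⊕b15⊕b17⊕b19⊕b21⊕b23⊕b25⊕b27⊕b29⊕b31 = 1⊕1⊕0⊕1⊕0⊕1⊕0⊕1⊕1⊕1⊕1⊕1⊕0⊕1⊕0⊕1 = 1
s2: b2⊕b3⊕b6⊕b7⊕b10⊕b11⊕b14⊕b15⊕b18⊕b19⊕b22⊕b23⊕b26⊕b27⊕b30⊕b31 = 1⊕1⊕1⊕1⊕1⊕1⊕1⊕1⊕1⊕1⊕1⊕1⊕0⊕1⊕0⊕1 = 0
s4: b4⊕b5⊕b6⊕b7⊕b12⊕b13⊕b14⊕b15⊕b20⊕b21⊕b22⊕b23⊕b28⊕b29⊕b30⊕b31 = 0⊕0⊕1⊕1⊕1⊕0⊕1⊕1⊕0⊕1⊕1⊕1⊕1⊕0⊕0⊕1 = 0
s8: b8⊕b9⊕b10⊕b11⊕b12⊕b13⊕b14⊕b15⊕b24⊕b25⊕b26⊕b27⊕b28⊕b29⊕b30⊕b31 = 1⊕0⊕1⊕1⊕1⊕0⊕1⊕1⊕1⊕0⊕0⊕1⊕1⊕0⊕0⊕1 = 0
s16: b16⊕b17⊕b18⊕b19⊕b20⊕b21⊕b22⊕b23⊕b24⊕b25⊕b26⊕b27⊕b28⊕b29⊕b30⊕b31 = 0⊕1⊕1⊕1⊕0⊕1⊕1⊕1⊕1⊕0⊕0⊕1⊕1⊕0⊕0⊕1 = 0
Syndrome (s16...s1) = 00001 → position 1.

1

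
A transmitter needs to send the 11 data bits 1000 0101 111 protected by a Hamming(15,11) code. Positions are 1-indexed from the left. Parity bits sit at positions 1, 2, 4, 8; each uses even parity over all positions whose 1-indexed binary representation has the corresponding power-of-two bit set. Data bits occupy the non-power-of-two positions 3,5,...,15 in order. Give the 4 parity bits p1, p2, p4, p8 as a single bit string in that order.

Place data bits at non-power-of-two positions: b3=1, b5=0, b6=0, b7=0, b9=0, b10=1, b11=0, b12=1, b13=1, b14=1, b15=1.
p1 = XOR of data positions {3,5,7,9,11,13,15} = 1⊕0⊕0⊕0⊕0⊕1⊕1 = 1
p2 = XOR of data positions {3,6,7,10,11,14,15} = 1⊕0⊕0⊕1⊕0⊕1⊕1 = 0
p4 = XOR of data positions {5,6,7,12,13,14,15} = 0⊕0⊕0⊕1⊕1⊕1⊕1 = 0
p8 = XOR of data positions {9,10,11,12,13,14,15} = 0⊕1⊕0⊕1⊕1⊕1⊕1 = 1
Parity bits p1,p2,p4,p8 = 1001

1001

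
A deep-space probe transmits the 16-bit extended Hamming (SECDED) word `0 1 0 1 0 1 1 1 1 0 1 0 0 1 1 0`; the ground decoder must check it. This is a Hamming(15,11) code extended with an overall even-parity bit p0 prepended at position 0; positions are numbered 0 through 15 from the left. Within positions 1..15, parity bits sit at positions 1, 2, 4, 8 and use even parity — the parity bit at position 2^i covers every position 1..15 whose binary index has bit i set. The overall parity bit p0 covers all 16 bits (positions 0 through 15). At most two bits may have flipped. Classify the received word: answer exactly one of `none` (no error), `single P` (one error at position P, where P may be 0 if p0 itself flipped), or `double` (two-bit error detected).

single 7

s1: b1⊕b3⊕b5⊕b7⊕b9⊕b11⊕b13⊕b15 = 1⊕1⊕1⊕1⊕0⊕0⊕1⊕0 = 1
s2: b2⊕b3⊕b6⊕b7⊕b10⊕b11⊕b14⊕b15 = 0⊕1⊕1⊕1⊕1⊕0⊕1⊕0 = 1
s4: b4⊕b5⊕b6⊕b7⊕b12⊕b13⊕b14⊕b15 = 0⊕1⊕1⊕1⊕0⊕1⊕1⊕0 = 1
s8: b8⊕b9⊕b10⊕b11⊕b12⊕b13⊕b14⊕b15 = 1⊕0⊕1⊕0⊕0⊕1⊕1⊕0 = 0
Syndrome (s8...s1) = 0111 → position 7.
Overall parity (XOR of all 16 bits, including p0): 0⊕1⊕0⊕1⊕0⊕1⊕1⊕1⊕1⊕0⊕1⊕0⊕0⊕1⊕1⊕0 = 1
Overall=1, syndrome position=7 → single-bit error at position 7.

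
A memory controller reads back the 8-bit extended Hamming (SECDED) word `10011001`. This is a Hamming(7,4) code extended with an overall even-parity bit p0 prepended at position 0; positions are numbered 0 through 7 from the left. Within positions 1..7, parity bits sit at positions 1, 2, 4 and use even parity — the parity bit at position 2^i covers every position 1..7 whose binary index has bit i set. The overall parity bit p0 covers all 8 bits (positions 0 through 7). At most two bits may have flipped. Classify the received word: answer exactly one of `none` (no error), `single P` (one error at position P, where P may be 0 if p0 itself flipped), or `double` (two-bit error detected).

s1: b1⊕b3⊕b5⊕b7 = 0⊕1⊕0⊕1 = 0
s2: b2⊕b3⊕b6⊕b7 = 0⊕1⊕0⊕1 = 0
s4: b4⊕b5⊕b6⊕b7 = 1⊕0⊕0⊕1 = 0
Syndrome (s4...s1) = 000 → position 0 (no error).
Overall parity (XOR of all 8 bits, including p0): 1⊕0⊕0⊕1⊕1⊕0⊕0⊕1 = 0
Overall=0, syndrome position=0 → no error.

none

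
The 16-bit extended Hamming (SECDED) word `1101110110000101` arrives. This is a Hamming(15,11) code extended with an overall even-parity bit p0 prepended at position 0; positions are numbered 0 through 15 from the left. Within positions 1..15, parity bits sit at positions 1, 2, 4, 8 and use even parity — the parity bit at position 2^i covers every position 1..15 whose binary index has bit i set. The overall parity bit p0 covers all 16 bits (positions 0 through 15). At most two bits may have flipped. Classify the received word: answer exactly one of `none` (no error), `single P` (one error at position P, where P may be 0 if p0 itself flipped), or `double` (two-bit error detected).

single 14

s1: b1⊕b3⊕b5⊕b7⊕b9⊕b11⊕b13⊕b15 = 1⊕1⊕1⊕1⊕0⊕0⊕1⊕1 = 0
s2: b2⊕b3⊕b6⊕b7⊕b10⊕b11⊕b14⊕b15 = 0⊕1⊕0⊕1⊕0⊕0⊕0⊕1 = 1
s4: b4⊕b5⊕b6⊕b7⊕b12⊕b13⊕b14⊕b15 = 1⊕1⊕0⊕1⊕0⊕1⊕0⊕1 = 1
s8: b8⊕b9⊕b10⊕b11⊕b12⊕b13⊕b14⊕b15 = 1⊕0⊕0⊕0⊕0⊕1⊕0⊕1 = 1
Syndrome (s8...s1) = 1110 → position 14.
Overall parity (XOR of all 16 bits, including p0): 1⊕1⊕0⊕1⊕1⊕1⊕0⊕1⊕1⊕0⊕0⊕0⊕0⊕1⊕0⊕1 = 1
Overall=1, syndrome position=14 → single-bit error at position 14.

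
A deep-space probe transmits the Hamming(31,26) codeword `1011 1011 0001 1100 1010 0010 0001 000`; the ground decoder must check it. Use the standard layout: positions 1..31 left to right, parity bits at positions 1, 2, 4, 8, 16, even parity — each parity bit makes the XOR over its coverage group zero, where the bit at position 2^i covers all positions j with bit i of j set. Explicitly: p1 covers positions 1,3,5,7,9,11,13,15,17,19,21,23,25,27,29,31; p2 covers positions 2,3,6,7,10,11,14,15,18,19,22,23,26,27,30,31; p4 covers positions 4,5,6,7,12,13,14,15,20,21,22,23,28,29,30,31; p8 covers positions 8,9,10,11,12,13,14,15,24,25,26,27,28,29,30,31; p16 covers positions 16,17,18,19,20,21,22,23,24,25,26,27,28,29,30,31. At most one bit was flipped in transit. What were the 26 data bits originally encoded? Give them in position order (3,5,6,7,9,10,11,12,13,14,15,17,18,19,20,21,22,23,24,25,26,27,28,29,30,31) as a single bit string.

s1: b1⊕b3⊕b5⊕b7⊕b9⊕b11⊕b13⊕b15⊕b17⊕b19⊕b21⊕b23⊕b25⊕b27⊕b29⊕b31 = 1⊕1⊕1⊕1⊕0⊕0⊕1⊕0⊕1⊕1⊕0⊕1⊕0⊕0⊕0⊕0 = 0
s2: b2⊕b3⊕b6⊕b7⊕b10⊕b11⊕b14⊕b15⊕b18⊕b19⊕b22⊕b23⊕b26⊕b27⊕b30⊕b31 = 0⊕1⊕0⊕1⊕0⊕0⊕1⊕0⊕0⊕1⊕0⊕1⊕0⊕0⊕0⊕0 = 1
s4: b4⊕b5⊕b6⊕b7⊕b12⊕b13⊕b14⊕b15⊕b20⊕b21⊕b22⊕b23⊕b28⊕b29⊕b30⊕b31 = 1⊕1⊕0⊕1⊕1⊕1⊕1⊕0⊕0⊕0⊕0⊕1⊕1⊕0⊕0⊕0 = 0
s8: b8⊕b9⊕b10⊕b11⊕b12⊕b13⊕b14⊕b15⊕b24⊕b25⊕b26⊕b27⊕b28⊕b29⊕b30⊕b31 = 1⊕0⊕0⊕0⊕1⊕1⊕1⊕0⊕0⊕0⊕0⊕0⊕1⊕0⊕0⊕0 = 1
s16: b16⊕b17⊕b18⊕b19⊕b20⊕b21⊕b22⊕b23⊕b24⊕b25⊕b26⊕b27⊕b28⊕b29⊕b30⊕b31 = 0⊕1⊕0⊕1⊕0⊕0⊕0⊕1⊕0⊕0⊕0⊕0⊕1⊕0⊕0⊕0 = 0
Syndrome (s16...s1) = 01010 → position 10.
Flip bit 10: corrected codeword = 1011101101011100101000100001000
Data bits at positions 3,5,6,7,9,10,11,12,13,14,15,17,18,19,20,21,22,23,24,25,26,27,28,29,30,31: 11010101110101000100001000

11010101110101000100001000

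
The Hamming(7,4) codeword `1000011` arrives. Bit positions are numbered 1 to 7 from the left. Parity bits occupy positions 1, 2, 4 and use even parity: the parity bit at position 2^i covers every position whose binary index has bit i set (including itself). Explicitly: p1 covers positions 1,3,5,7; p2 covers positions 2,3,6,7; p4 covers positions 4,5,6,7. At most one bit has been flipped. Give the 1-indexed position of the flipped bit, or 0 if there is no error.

0

s1: b1⊕b3⊕b5⊕b7 = 1⊕0⊕0⊕1 = 0
s2: b2⊕b3⊕b6⊕b7 = 0⊕0⊕1⊕1 = 0
s4: b4⊕b5⊕b6⊕b7 = 0⊕0⊕1⊕1 = 0
Syndrome (s4...s1) = 000 → position 0 (no error).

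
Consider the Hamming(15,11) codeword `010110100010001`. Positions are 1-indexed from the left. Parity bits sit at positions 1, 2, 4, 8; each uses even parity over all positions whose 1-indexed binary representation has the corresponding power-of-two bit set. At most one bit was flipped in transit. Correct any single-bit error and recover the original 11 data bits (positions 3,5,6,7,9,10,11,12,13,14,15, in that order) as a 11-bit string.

s1: b1⊕b3⊕b5⊕b7⊕b9⊕b11⊕b13⊕b15 = 0⊕0⊕1⊕1⊕0⊕1⊕0⊕1 = 0
s2: b2⊕b3⊕b6⊕b7⊕b10⊕b11⊕b14⊕b15 = 1⊕0⊕0⊕1⊕0⊕1⊕0⊕1 = 0
s4: b4⊕b5⊕b6⊕b7⊕b12⊕b13⊕b14⊕b15 = 1⊕1⊕0⊕1⊕0⊕0⊕0⊕1 = 0
s8: b8⊕b9⊕b10⊕b11⊕b12⊕b13⊕b14⊕b15 = 0⊕0⊕0⊕1⊕0⊕0⊕0⊕1 = 0
Syndrome (s8...s1) = 0000 → position 0 (no error).
No correction needed.
Data bits at positions 3,5,6,7,9,10,11,12,13,14,15: 01010010001

01010010001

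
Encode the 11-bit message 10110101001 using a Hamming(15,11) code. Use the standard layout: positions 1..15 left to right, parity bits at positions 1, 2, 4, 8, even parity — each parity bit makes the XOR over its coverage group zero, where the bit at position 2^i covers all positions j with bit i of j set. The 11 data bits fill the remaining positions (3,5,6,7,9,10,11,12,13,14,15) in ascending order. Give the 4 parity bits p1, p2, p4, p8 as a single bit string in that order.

1101

Place data bits at non-power-of-two positions: b3=1, b5=0, b6=1, b7=1, b9=0, b10=1, b11=0, b12=1, b13=0, b14=0, b15=1.
p1 = XOR of data positions {3,5,7,9,11,13,15} = 1⊕0⊕1⊕0⊕0⊕0⊕1 = 1
p2 = XOR of data positions {3,6,7,10,11,14,15} = 1⊕1⊕1⊕1⊕0⊕0⊕1 = 1
p4 = XOR of data positions {5,6,7,12,13,14,15} = 0⊕1⊕1⊕1⊕0⊕0⊕1 = 0
p8 = XOR of data positions {9,10,11,12,13,14,15} = 0⊕1⊕0⊕1⊕0⊕0⊕1 = 1
Parity bits p1,p2,p4,p8 = 1101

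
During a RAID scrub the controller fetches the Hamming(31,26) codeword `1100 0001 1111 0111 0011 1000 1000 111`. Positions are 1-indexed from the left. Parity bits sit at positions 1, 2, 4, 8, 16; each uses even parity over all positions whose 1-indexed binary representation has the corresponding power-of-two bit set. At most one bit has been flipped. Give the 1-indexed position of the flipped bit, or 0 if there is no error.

s1: b1⊕b3⊕b5⊕b7⊕b9⊕b11⊕b13⊕b15⊕b17⊕b19⊕b21⊕b23⊕b25⊕b27⊕b29⊕b31 = 1⊕0⊕0⊕0⊕1⊕1⊕0⊕1⊕0⊕1⊕1⊕0⊕1⊕0⊕1⊕1 = 1
s2: b2⊕b3⊕b6⊕b7⊕b10⊕b11⊕b14⊕b15⊕b18⊕b19⊕b22⊕b23⊕b26⊕b27⊕b30⊕b31 = 1⊕0⊕0⊕0⊕1⊕1⊕1⊕1⊕0⊕1⊕0⊕0⊕0⊕0⊕1⊕1 = 0
s4: b4⊕b5⊕b6⊕b7⊕b12⊕b13⊕b14⊕b15⊕b20⊕b21⊕b22⊕b23⊕b28⊕b29⊕b30⊕b31 = 0⊕0⊕0⊕0⊕1⊕0⊕1⊕1⊕1⊕1⊕0⊕0⊕0⊕1⊕1⊕1 = 0
s8: b8⊕b9⊕b10⊕b11⊕b12⊕b13⊕b14⊕b15⊕b24⊕b25⊕b26⊕b27⊕b28⊕b29⊕b30⊕b31 = 1⊕1⊕1⊕1⊕1⊕0⊕1⊕1⊕0⊕1⊕0⊕0⊕0⊕1⊕1⊕1 = 1
s16: b16⊕b17⊕b18⊕b19⊕b20⊕b21⊕b22⊕b23⊕b24⊕b25⊕b26⊕b27⊕b28⊕b29⊕b30⊕b31 = 1⊕0⊕0⊕1⊕1⊕1⊕0⊕0⊕0⊕1⊕0⊕0⊕0⊕1⊕1⊕1 = 0
Syndrome (s16...s1) = 01001 → position 9.

9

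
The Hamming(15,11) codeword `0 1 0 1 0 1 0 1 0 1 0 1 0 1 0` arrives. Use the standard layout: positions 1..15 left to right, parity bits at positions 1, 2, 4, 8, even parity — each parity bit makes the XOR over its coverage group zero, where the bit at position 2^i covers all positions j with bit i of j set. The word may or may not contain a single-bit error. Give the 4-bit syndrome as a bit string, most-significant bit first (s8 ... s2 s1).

0000

s1: b1⊕b3⊕b5⊕b7⊕b9⊕b11⊕b13⊕b15 = 0⊕0⊕0⊕0⊕0⊕0⊕0⊕0 = 0
s2: b2⊕b3⊕b6⊕b7⊕b10⊕b11⊕b14⊕b15 = 1⊕0⊕1⊕0⊕1⊕0⊕1⊕0 = 0
s4: b4⊕b5⊕b6⊕b7⊕b12⊕b13⊕b14⊕b15 = 1⊕0⊕1⊕0⊕1⊕0⊕1⊕0 = 0
s8: b8⊕b9⊕b10⊕b11⊕b12⊕b13⊕b14⊕b15 = 1⊕0⊕1⊕0⊕1⊕0⊕1⊕0 = 0
Syndrome (s8...s1) = 0000 → position 0 (no error).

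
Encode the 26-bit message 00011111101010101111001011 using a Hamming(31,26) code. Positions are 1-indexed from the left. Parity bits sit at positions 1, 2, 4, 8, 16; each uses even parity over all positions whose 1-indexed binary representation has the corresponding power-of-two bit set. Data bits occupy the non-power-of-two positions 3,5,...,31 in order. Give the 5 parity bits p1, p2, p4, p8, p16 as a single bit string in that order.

01011

Place data bits at non-power-of-two positions: b3=0, b5=0, b6=0, b7=1, b9=1, b10=1, b11=1, b12=1, b13=1, b14=0, b15=1, b17=0, b18=1, b19=0, b20=1, b21=0, b22=1, b23=1, b24=1, b25=1, b26=0, b27=0, b28=1, b29=0, b30=1, b31=1.
p1 = XOR of data positions {3,5,7,9,11,13,15,17,19,21,23,25,27,29,31} = 0⊕0⊕1⊕1⊕1⊕1⊕1⊕0⊕0⊕0⊕1⊕1⊕0⊕0⊕1 = 0
p2 = XOR of data positions {3,6,7,10,11,14,15,18,19,22,23,26,27,30,31} = 0⊕0⊕1⊕1⊕1⊕0⊕1⊕1⊕0⊕1⊕1⊕0⊕0⊕1⊕1 = 1
p4 = XOR of data positions {5,6,7,12,13,14,15,20,21,22,23,28,29,30,31} = 0⊕0⊕1⊕1⊕1⊕0⊕1⊕1⊕0⊕1⊕1⊕1⊕0⊕1⊕1 = 0
p8 = XOR of data positions {9,10,11,12,13,14,15,24,25,26,27,28,29,30,31} = 1⊕1⊕1⊕1⊕1⊕0⊕1⊕1⊕1⊕0⊕0⊕1⊕0⊕1⊕1 = 1
p16 = XOR of data positions {17,18,19,20,21,22,23,24,25,26,27,28,29,30,31} = 0⊕1⊕0⊕1⊕0⊕1⊕1⊕1⊕1⊕0⊕0⊕1⊕0⊕1⊕1 = 1
Parity bits p1,p2,p4,p8,p16 = 01011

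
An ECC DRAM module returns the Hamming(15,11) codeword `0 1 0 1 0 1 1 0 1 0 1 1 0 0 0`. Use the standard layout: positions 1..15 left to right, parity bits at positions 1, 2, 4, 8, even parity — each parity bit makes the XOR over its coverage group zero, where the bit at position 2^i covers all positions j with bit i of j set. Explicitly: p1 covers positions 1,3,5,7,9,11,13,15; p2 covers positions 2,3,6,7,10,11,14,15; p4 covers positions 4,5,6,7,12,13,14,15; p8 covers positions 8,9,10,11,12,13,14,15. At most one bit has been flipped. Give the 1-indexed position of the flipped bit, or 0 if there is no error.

9

s1: b1⊕b3⊕b5⊕b7⊕b9⊕b11⊕b13⊕b15 = 0⊕0⊕0⊕1⊕1⊕1⊕0⊕0 = 1
s2: b2⊕b3⊕b6⊕b7⊕b10⊕b11⊕b14⊕b15 = 1⊕0⊕1⊕1⊕0⊕1⊕0⊕0 = 0
s4: b4⊕b5⊕b6⊕b7⊕b12⊕b13⊕b14⊕b15 = 1⊕0⊕1⊕1⊕1⊕0⊕0⊕0 = 0
s8: b8⊕b9⊕b10⊕b11⊕b12⊕b13⊕b14⊕b15 = 0⊕1⊕0⊕1⊕1⊕0⊕0⊕0 = 1
Syndrome (s8...s1) = 1001 → position 9.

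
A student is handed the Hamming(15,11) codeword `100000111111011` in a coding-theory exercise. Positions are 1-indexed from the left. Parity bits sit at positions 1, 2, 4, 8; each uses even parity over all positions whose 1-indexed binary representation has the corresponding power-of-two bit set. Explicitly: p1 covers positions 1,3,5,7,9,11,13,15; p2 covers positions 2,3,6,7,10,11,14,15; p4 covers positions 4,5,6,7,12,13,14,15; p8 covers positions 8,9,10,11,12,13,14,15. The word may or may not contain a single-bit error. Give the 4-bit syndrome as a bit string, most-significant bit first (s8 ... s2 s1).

s1: b1⊕b3⊕b5⊕b7⊕b9⊕b11⊕b13⊕b15 = 1⊕0⊕0⊕1⊕1⊕1⊕0⊕1 = 1
s2: b2⊕b3⊕b6⊕b7⊕b10⊕b11⊕b14⊕b15 = 0⊕0⊕0⊕1⊕1⊕1⊕1⊕1 = 1
s4: b4⊕b5⊕b6⊕b7⊕b12⊕b13⊕b14⊕b15 = 0⊕0⊕0⊕1⊕1⊕0⊕1⊕1 = 0
s8: b8⊕b9⊕b10⊕b11⊕b12⊕b13⊕b14⊕b15 = 1⊕1⊕1⊕1⊕1⊕0⊕1⊕1 = 1
Syndrome (s8...s1) = 1011 → position 11.

1011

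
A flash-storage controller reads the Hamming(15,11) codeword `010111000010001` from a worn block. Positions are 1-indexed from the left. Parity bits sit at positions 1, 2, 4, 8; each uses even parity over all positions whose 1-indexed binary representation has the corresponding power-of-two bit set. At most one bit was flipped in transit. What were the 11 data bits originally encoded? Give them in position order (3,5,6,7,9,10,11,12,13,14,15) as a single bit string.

s1: b1⊕b3⊕b5⊕b7⊕b9⊕b11⊕b13⊕b15 = 0⊕0⊕1⊕0⊕0⊕1⊕0⊕1 = 1
s2: b2⊕b3⊕b6⊕b7⊕b10⊕b11⊕b14⊕b15 = 1⊕0⊕1⊕0⊕0⊕1⊕0⊕1 = 0
s4: b4⊕b5⊕b6⊕b7⊕b12⊕b13⊕b14⊕b15 = 1⊕1⊕1⊕0⊕0⊕0⊕0⊕1 = 0
s8: b8⊕b9⊕b10⊕b11⊕b12⊕b13⊕b14⊕b15 = 0⊕0⊕0⊕1⊕0⊕0⊕0⊕1 = 0
Syndrome (s8...s1) = 0001 → position 1.
Flip bit 1: corrected codeword = 110111000010001
Data bits at positions 3,5,6,7,9,10,11,12,13,14,15: 01100010001

01100010001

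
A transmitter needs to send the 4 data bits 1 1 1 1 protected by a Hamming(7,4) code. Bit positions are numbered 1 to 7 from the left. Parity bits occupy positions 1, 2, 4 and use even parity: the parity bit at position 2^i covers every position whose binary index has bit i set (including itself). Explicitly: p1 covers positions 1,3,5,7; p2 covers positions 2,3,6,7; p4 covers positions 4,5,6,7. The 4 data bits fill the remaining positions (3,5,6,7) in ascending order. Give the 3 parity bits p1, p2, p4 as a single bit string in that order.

Place data bits at non-power-of-two positions: b3=1, b5=1, b6=1, b7=1.
p1 = XOR of data positions {3,5,7} = 1⊕1⊕1 = 1
p2 = XOR of data positions {3,6,7} = 1⊕1⊕1 = 1
p4 = XOR of data positions {5,6,7} = 1⊕1⊕1 = 1
Parity bits p1,p2,p4 = 111

111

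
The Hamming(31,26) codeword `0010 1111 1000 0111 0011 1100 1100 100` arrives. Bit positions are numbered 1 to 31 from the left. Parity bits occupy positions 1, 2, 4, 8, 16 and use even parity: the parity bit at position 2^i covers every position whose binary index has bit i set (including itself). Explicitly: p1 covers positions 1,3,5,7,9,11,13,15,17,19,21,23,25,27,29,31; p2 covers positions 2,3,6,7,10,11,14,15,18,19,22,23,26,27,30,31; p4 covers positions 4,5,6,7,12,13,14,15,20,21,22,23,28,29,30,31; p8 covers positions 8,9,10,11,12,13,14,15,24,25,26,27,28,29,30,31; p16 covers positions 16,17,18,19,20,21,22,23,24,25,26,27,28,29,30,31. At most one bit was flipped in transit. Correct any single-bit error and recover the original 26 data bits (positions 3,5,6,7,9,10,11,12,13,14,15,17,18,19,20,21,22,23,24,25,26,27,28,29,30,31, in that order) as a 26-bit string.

s1: b1⊕b3⊕b5⊕b7⊕b9⊕b11⊕b13⊕b15⊕b17⊕b19⊕b21⊕b23⊕b25⊕b27⊕b29⊕b31 = 0⊕1⊕1⊕1⊕1⊕0⊕0⊕1⊕0⊕1⊕1⊕0⊕1⊕0⊕1⊕0 = 1
s2: b2⊕b3⊕b6⊕b7⊕b10⊕b11⊕b14⊕b15⊕b18⊕b19⊕b22⊕b23⊕b26⊕b27⊕b30⊕b31 = 0⊕1⊕1⊕1⊕0⊕0⊕1⊕1⊕0⊕1⊕1⊕0⊕1⊕0⊕0⊕0 = 0
s4: b4⊕b5⊕b6⊕b7⊕b12⊕b13⊕b14⊕b15⊕b20⊕b21⊕b22⊕b23⊕b28⊕b29⊕b30⊕b31 = 0⊕1⊕1⊕1⊕0⊕0⊕1⊕1⊕1⊕1⊕1⊕0⊕0⊕1⊕0⊕0 = 1
s8: b8⊕b9⊕b10⊕b11⊕b12⊕b13⊕b14⊕b15⊕b24⊕b25⊕b26⊕b27⊕b28⊕b29⊕b30⊕b31 = 1⊕1⊕0⊕0⊕0⊕0⊕1⊕1⊕0⊕1⊕1⊕0⊕0⊕1⊕0⊕0 = 1
s16: b16⊕b17⊕b18⊕b19⊕b20⊕b21⊕b22⊕b23⊕b24⊕b25⊕b26⊕b27⊕b28⊕b29⊕b30⊕b31 = 1⊕0⊕0⊕1⊕1⊕1⊕1⊕0⊕0⊕1⊕1⊕0⊕0⊕1⊕0⊕0 = 0
Syndrome (s16...s1) = 01101 → position 13.
Flip bit 13: corrected codeword = 0010111110001111001111001100100
Data bits at positions 3,5,6,7,9,10,11,12,13,14,15,17,18,19,20,21,22,23,24,25,26,27,28,29,30,31: 11111000111001111001100100

11111000111001111001100100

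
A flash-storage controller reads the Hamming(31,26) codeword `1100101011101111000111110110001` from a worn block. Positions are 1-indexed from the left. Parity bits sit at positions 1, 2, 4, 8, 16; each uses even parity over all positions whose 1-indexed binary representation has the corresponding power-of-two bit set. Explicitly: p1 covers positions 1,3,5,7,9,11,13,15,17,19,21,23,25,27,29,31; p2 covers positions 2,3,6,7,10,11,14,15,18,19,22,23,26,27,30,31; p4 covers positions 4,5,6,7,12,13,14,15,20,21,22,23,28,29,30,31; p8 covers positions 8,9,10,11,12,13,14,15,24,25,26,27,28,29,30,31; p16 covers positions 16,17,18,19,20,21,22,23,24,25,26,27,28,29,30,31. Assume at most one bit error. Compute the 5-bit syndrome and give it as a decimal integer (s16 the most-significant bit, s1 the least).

s1: b1⊕b3⊕b5⊕b7⊕b9⊕b11⊕b13⊕b15⊕b17⊕b19⊕b21⊕b23⊕b25⊕b27⊕b29⊕b31 = 1⊕0⊕1⊕1⊕1⊕1⊕1⊕1⊕0⊕0⊕1⊕1⊕0⊕1⊕0⊕1 = 1
s2: b2⊕b3⊕b6⊕b7⊕b10⊕b11⊕b14⊕b15⊕b18⊕b19⊕b22⊕b23⊕b26⊕b27⊕b30⊕b31 = 1⊕0⊕0⊕1⊕1⊕1⊕1⊕1⊕0⊕0⊕1⊕1⊕1⊕1⊕0⊕1 = 1
s4: b4⊕b5⊕b6⊕b7⊕b12⊕b13⊕b14⊕b15⊕b20⊕b21⊕b22⊕b23⊕b28⊕b29⊕b30⊕b31 = 0⊕1⊕0⊕1⊕0⊕1⊕1⊕1⊕1⊕1⊕1⊕1⊕0⊕0⊕0⊕1 = 0
s8: b8⊕b9⊕b10⊕b11⊕b12⊕b13⊕b14⊕b15⊕b24⊕b25⊕b26⊕b27⊕b28⊕b29⊕b30⊕b31 = 0⊕1⊕1⊕1⊕0⊕1⊕1⊕1⊕1⊕0⊕1⊕1⊕0⊕0⊕0⊕1 = 0
s16: b16⊕b17⊕b18⊕b19⊕b20⊕b21⊕b22⊕b23⊕b24⊕b25⊕b26⊕b27⊕b28⊕b29⊕b30⊕b31 = 1⊕0⊕0⊕0⊕1⊕1⊕1⊕1⊕1⊕0⊕1⊕1⊕0⊕0⊕0⊕1 = 1
Syndrome (s16...s1) = 10011 → position 19.

19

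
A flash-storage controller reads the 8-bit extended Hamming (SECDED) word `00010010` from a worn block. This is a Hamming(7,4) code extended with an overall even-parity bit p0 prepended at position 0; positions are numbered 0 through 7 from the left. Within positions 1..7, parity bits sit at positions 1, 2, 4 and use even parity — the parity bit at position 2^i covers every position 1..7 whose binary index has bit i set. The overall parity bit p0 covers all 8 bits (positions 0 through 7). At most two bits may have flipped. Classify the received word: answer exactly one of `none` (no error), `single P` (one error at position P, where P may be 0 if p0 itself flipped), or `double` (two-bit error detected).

double

s1: b1⊕b3⊕b5⊕b7 = 0⊕1⊕0⊕0 = 1
s2: b2⊕b3⊕b6⊕b7 = 0⊕1⊕1⊕0 = 0
s4: b4⊕b5⊕b6⊕b7 = 0⊕0⊕1⊕0 = 1
Syndrome (s4...s1) = 101 → position 5.
Overall parity (XOR of all 8 bits, including p0): 0⊕0⊕0⊕1⊕0⊕0⊕1⊕0 = 0
Overall=0, syndrome position=5 → double-bit error detected (uncorrectable).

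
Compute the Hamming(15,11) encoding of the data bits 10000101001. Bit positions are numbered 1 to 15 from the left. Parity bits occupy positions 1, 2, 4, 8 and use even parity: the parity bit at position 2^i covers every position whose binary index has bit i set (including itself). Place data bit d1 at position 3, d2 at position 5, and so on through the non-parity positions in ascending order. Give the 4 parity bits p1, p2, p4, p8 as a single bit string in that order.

Place data bits at non-power-of-two positions: b3=1, b5=0, b6=0, b7=0, b9=0, b10=1, b11=0, b12=1, b13=0, b14=0, b15=1.
p1 = XOR of data positions {3,5,7,9,11,13,15} = 1⊕0⊕0⊕0⊕0⊕0⊕1 = 0
p2 = XOR of data positions {3,6,7,10,11,14,15} = 1⊕0⊕0⊕1⊕0⊕0⊕1 = 1
p4 = XOR of data positions {5,6,7,12,13,14,15} = 0⊕0⊕0⊕1⊕0⊕0⊕1 = 0
p8 = XOR of data positions {9,10,11,12,13,14,15} = 0⊕1⊕0⊕1⊕0⊕0⊕1 = 1
Parity bits p1,p2,p4,p8 = 0101

0101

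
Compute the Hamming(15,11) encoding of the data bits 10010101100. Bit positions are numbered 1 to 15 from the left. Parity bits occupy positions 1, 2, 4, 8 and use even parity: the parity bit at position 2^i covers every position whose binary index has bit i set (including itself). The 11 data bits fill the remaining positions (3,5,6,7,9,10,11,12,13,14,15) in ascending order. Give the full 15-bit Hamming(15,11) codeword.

111100110101100

Place data bits at non-power-of-two positions: b3=1, b5=0, b6=0, b7=1, b9=0, b10=1, b11=0, b12=1, b13=1, b14=0, b15=0.
p1 = XOR of data positions {3,5,7,9,11,13,15} = 1⊕0⊕1⊕0⊕0⊕1⊕0 = 1
p2 = XOR of data positions {3,6,7,10,11,14,15} = 1⊕0⊕1⊕1⊕0⊕0⊕0 = 1
p4 = XOR of data positions {5,6,7,12,13,14,15} = 0⊕0⊕1⊕1⊕1⊕0⊕0 = 1
p8 = XOR of data positions {9,10,11,12,13,14,15} = 0⊕1⊕0⊕1⊕1⊕0⊕0 = 1
Codeword b1..b15 = 111100110101100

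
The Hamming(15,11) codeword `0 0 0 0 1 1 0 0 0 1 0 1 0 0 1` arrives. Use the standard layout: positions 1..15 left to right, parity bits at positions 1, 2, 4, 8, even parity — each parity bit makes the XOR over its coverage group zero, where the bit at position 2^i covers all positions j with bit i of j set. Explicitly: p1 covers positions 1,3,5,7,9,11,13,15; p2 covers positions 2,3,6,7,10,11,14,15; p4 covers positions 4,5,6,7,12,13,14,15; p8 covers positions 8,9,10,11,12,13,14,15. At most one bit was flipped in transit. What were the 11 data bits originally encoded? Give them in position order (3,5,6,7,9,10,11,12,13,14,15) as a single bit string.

01100001001

s1: b1⊕b3⊕b5⊕b7⊕b9⊕b11⊕b13⊕b15 = 0⊕0⊕1⊕0⊕0⊕0⊕0⊕1 = 0
s2: b2⊕b3⊕b6⊕b7⊕b10⊕b11⊕b14⊕b15 = 0⊕0⊕1⊕0⊕1⊕0⊕0⊕1 = 1
s4: b4⊕b5⊕b6⊕b7⊕b12⊕b13⊕b14⊕b15 = 0⊕1⊕1⊕0⊕1⊕0⊕0⊕1 = 0
s8: b8⊕b9⊕b10⊕b11⊕b12⊕b13⊕b14⊕b15 = 0⊕0⊕1⊕0⊕1⊕0⊕0⊕1 = 1
Syndrome (s8...s1) = 1010 → position 10.
Flip bit 10: corrected codeword = 000011000001001
Data bits at positions 3,5,6,7,9,10,11,12,13,14,15: 01100001001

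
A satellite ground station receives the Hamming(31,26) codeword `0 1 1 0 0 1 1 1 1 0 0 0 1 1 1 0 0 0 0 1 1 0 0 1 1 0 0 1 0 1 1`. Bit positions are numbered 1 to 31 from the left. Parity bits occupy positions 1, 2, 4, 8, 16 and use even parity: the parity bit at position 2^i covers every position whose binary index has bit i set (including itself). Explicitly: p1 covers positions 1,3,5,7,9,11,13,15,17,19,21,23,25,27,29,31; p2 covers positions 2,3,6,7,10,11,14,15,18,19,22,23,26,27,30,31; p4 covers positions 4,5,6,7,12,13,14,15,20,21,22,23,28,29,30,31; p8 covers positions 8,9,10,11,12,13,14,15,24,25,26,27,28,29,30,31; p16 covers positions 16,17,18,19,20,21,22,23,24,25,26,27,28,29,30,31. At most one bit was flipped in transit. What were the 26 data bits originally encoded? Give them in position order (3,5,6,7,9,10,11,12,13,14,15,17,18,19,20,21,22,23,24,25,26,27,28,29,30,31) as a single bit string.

s1: b1⊕b3⊕b5⊕b7⊕b9⊕b11⊕b13⊕b15⊕b17⊕b19⊕b21⊕b23⊕b25⊕b27⊕b29⊕b31 = 0⊕1⊕0⊕1⊕1⊕0⊕1⊕1⊕0⊕0⊕1⊕0⊕1⊕0⊕0⊕1 = 0
s2: b2⊕b3⊕b6⊕b7⊕b10⊕b11⊕b14⊕b15⊕b18⊕b19⊕b22⊕b23⊕b26⊕b27⊕b30⊕b31 = 1⊕1⊕1⊕1⊕0⊕0⊕1⊕1⊕0⊕0⊕0⊕0⊕0⊕0⊕1⊕1 = 0
s4: b4⊕b5⊕b6⊕b7⊕b12⊕b13⊕b14⊕b15⊕b20⊕b21⊕b22⊕b23⊕b28⊕b29⊕b30⊕b31 = 0⊕0⊕1⊕1⊕0⊕1⊕1⊕1⊕1⊕1⊕0⊕0⊕1⊕0⊕1⊕1 = 0
s8: b8⊕b9⊕b10⊕b11⊕b12⊕b13⊕b14⊕b15⊕b24⊕b25⊕b26⊕b27⊕b28⊕b29⊕b30⊕b31 = 1⊕1⊕0⊕0⊕0⊕1⊕1⊕1⊕1⊕1⊕0⊕0⊕1⊕0⊕1⊕1 = 0
s16: b16⊕b17⊕b18⊕b19⊕b20⊕b21⊕b22⊕b23⊕b24⊕b25⊕b26⊕b27⊕b28⊕b29⊕b30⊕b31 = 0⊕0⊕0⊕0⊕1⊕1⊕0⊕0⊕1⊕1⊕0⊕0⊕1⊕0⊕1⊕1 = 1
Syndrome (s16...s1) = 10000 → position 16.
Flip bit 16: corrected codeword = 0110011110001111000110011001011
Data bits at positions 3,5,6,7,9,10,11,12,13,14,15,17,18,19,20,21,22,23,24,25,26,27,28,29,30,31: 10111000111000110011001011

10111000111000110011001011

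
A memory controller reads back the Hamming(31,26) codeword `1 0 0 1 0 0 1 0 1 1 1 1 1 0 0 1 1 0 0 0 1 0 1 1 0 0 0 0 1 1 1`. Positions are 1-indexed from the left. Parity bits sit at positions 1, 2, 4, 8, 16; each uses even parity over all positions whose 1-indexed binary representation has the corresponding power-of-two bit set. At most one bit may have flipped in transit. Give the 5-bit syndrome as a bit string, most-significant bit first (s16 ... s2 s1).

01100

s1: b1⊕b3⊕b5⊕b7⊕b9⊕b11⊕b13⊕b15⊕b17⊕b19⊕b21⊕b23⊕b25⊕b27⊕b29⊕b31 = 1⊕0⊕0⊕1⊕1⊕1⊕1⊕0⊕1⊕0⊕1⊕1⊕0⊕0⊕1⊕1 = 0
s2: b2⊕b3⊕b6⊕b7⊕b10⊕b11⊕b14⊕b15⊕b18⊕b19⊕b22⊕b23⊕b26⊕b27⊕b30⊕b31 = 0⊕0⊕0⊕1⊕1⊕1⊕0⊕0⊕0⊕0⊕0⊕1⊕0⊕0⊕1⊕1 = 0
s4: b4⊕b5⊕b6⊕b7⊕b12⊕b13⊕b14⊕b15⊕b20⊕b21⊕b22⊕b23⊕b28⊕b29⊕b30⊕b31 = 1⊕0⊕0⊕1⊕1⊕1⊕0⊕0⊕0⊕1⊕0⊕1⊕0⊕1⊕1⊕1 = 1
s8: b8⊕b9⊕b10⊕b11⊕b12⊕b13⊕b14⊕b15⊕b24⊕b25⊕b26⊕b27⊕b28⊕b29⊕b30⊕b31 = 0⊕1⊕1⊕1⊕1⊕1⊕0⊕0⊕1⊕0⊕0⊕0⊕0⊕1⊕1⊕1 = 1
s16: b16⊕b17⊕b18⊕b19⊕b20⊕b21⊕b22⊕b23⊕b24⊕b25⊕b26⊕b27⊕b28⊕b29⊕b30⊕b31 = 1⊕1⊕0⊕0⊕0⊕1⊕0⊕1⊕1⊕0⊕0⊕0⊕0⊕1⊕1⊕1 = 0
Syndrome (s16...s1) = 01100 → position 12.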